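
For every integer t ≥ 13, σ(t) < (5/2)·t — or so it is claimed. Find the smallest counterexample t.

A counterexample is any integer t ≥ 13 such that the claim fails; we check each in order.
For t = 13, 14, 15, 16, …, 21, 22, 23 the conclusion holds.
t = 24: σ(24) = 60; 60 ≥ 60.

t = 24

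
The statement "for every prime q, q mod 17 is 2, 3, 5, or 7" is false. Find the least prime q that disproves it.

q = 11

A counterexample is any prime q such that the claim fails; we check each in order.
q = 2: 2 mod 17 = 2.
q = 3: 3 mod 17 = 3.
q = 5: 5 mod 17 = 5.
q = 7: 7 mod 17 = 7.
q = 11: 11 mod 17 = 11 — not in {2, 3, 5, 7}.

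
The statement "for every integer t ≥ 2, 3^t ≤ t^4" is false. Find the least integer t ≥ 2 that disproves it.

t = 8

We need the least integer t ≥ 2 for which 3^t > t^4.
The first 6 eligible values, up to t = 7, all satisfy the conclusion.
t = 8: 3^t = 6561 and t^4 = 4096, so 6561 > 4096.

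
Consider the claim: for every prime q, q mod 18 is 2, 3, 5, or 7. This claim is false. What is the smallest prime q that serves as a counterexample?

q = 11

A counterexample is any prime q such that the claim fails; we check each in order.
q = 2: 2 mod 18 = 2.
q = 3: 3 mod 18 = 3.
q = 5: 5 mod 18 = 5.
q = 7: 7 mod 18 = 7.
q = 11: 11 mod 18 = 11 — not in {2, 3, 5, 7}.
Thus q = 11 disproves the claim, and no smaller q works.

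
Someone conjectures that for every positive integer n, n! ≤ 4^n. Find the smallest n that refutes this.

n = 1: n! = 1 and 4^n = 4, so 1 ≤ 4.
n = 2: n! = 2 and 4^n = 16, so 2 ≤ 16.
n = 3: n! = 6 and 4^n = 64, so 6 ≤ 64.
n = 4: n! = 24 and 4^n = 256, so 24 ≤ 256.
n = 5: n! = 120 and 4^n = 1024, so 120 ≤ 1024.
n = 6: n! = 720 and 4^n = 4096, so 720 ≤ 4096.
n = 7: n! = 5040 and 4^n = 16384, so 5040 ≤ 16384.
n = 8: n! = 40320 and 4^n = 65536, so 40320 ≤ 65536.
n = 9: n! = 362880 and 4^n = 262144, so 362880 > 262144.
So n = 9 is the smallest counterexample.

n = 9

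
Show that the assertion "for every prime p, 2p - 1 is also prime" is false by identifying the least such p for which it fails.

p = 2: 2p - 1 = 3, prime.
p = 3: 2p - 1 = 5, prime.
p = 5: 2p - 1 = 9 = 3 × 3, not prime.

p = 5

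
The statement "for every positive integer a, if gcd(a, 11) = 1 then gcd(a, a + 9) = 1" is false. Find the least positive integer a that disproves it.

For a = 1, 2 the conclusion holds.
a = 3: gcd(3, 12) = 3.

a = 3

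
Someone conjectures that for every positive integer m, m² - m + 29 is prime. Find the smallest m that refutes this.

m = 3

Check each positive integer m in order until m² - m + 29 is not prime.
For m = 1, 2 the conclusion holds.
m = 3: m² - m + 29 = 35 = 5 × 7, composite.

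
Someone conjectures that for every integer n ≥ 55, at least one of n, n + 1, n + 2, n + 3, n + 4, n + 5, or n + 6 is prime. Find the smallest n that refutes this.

n = 90

The first 35 eligible values, up to n = 89, all satisfy the conclusion.
n = 90: 90 = 2 × 45; 91 = 7 × 13; 92 = 2 × 46; 93 = 3 × 31; 94 = 2 × 47; 95 = 5 × 19; 96 = 2 × 48 — all composite.
So n = 90 is the smallest counterexample.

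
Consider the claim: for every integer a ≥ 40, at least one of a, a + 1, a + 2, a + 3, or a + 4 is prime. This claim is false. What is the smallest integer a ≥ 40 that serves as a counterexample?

Check each integer a ≥ 40 in order until a, a + 1, a + 2, a + 3, a + 4 are all composite.
a = 40: 41 is prime.
a = 41: 41 is prime.
a = 42: 43 is prime.
a = 43: 43 is prime.
a = 44: 47 is prime.
a = 45: 47 is prime.
a = 46: 47 is prime.
a = 47: 47 is prime.
a = 48: 48 = 2 × 24; 49 = 7 × 7; 50 = 2 × 25; 51 = 3 × 17; 52 = 2 × 26 — all composite.
So a = 48 is the smallest counterexample.

a = 48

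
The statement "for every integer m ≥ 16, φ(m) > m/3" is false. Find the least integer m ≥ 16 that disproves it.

For m = 16, 17 the conclusion holds.
m = 18: φ(18) = 6 and 18/3 = 6, so φ(18) ≤ 18/3.
Thus m = 18 disproves the claim, and no smaller m works.

m = 18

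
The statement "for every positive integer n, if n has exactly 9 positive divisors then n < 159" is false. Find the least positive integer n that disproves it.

n = 36: τ(36) = 9; 36 < 159.
n = 100: τ(100) = 9; 100 < 159.
n = 196: τ(196) = 9; 196 ≥ 159.

n = 196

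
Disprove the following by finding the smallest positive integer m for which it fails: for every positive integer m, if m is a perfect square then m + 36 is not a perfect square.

A counterexample is any positive integer m such that m is a perfect square but m + 36 is a perfect square; we check each in order.
The first 7 eligible values, up to m = 49, all satisfy the conclusion.
m = 64: 64 = 8² and 64 + 36 = 100 = 10².

m = 64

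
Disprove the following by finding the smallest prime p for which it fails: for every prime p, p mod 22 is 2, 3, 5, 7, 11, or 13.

p = 17

p = 2: 2 mod 22 = 2.
p = 3: 3 mod 22 = 3.
p = 5: 5 mod 22 = 5.
p = 7: 7 mod 22 = 7.
p = 11: 11 mod 22 = 11.
p = 13: 13 mod 22 = 13.
p = 17: 17 mod 22 = 17 — not in {2, 3, 5, 7, 11, 13}.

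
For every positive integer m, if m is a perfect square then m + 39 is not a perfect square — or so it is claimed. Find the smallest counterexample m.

m = 25

For m = 1, 4, 9, 16 the conclusion holds.
m = 25: 25 = 5² and 25 + 39 = 64 = 8².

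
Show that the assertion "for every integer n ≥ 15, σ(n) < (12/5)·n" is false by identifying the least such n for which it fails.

A counterexample is any integer n ≥ 15 such that the claim fails; we check each in order.
For n = 15, 16, 17, 18, 19, 20, 21, 22, 23 the conclusion holds.
n = 24: σ(24) = 60; 60 ≥ 288/5.
Thus n = 24 disproves the claim, and no smaller n works.

n = 24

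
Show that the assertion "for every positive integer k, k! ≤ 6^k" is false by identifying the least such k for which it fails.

k = 14

Check each positive integer k in order until k! > 6^k.
For k = 1, 2, 3, 4, …, 11, 12, 13 the conclusion holds.
k = 14: k! = 87178291200 and 6^k = 78364164096, so 87178291200 > 78364164096.
So k = 14 is the smallest counterexample.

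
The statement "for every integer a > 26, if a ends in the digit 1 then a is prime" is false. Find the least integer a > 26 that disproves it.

We need the least integer a > 26 for which a ends in the digit 1 but a is not prime.
For a = 31, 41 the conclusion holds.
a = 51: 51 ends in 1; 51 = 3 × 17, composite.

a = 51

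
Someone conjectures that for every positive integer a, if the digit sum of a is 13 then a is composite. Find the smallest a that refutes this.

For a = 49, 58 the conclusion holds.
a = 67: digit sum 13; 67 is prime, not composite.
Hence a = 67 is a counterexample.

a = 67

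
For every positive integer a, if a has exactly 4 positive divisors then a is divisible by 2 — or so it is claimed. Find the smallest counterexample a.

Check each positive integer a in order until a has exactly 4 positive divisors but a is not divisible by 2.
The first 4 eligible values, up to a = 14, all satisfy the conclusion.
a = 15: τ(15) = 4; 15 mod 2 = 1.

a = 15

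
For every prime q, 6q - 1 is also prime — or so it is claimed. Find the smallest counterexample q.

q = 11

The first 4 eligible values, up to q = 7, all satisfy the conclusion.
q = 11: 6q - 1 = 65 = 5 × 13, not prime.
So q = 11 is the smallest counterexample.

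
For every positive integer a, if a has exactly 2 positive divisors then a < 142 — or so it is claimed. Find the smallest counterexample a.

For a = 2, 3, 5, 7, …, 131, 137, 139 the conclusion holds.
a = 149: τ(149) = 2; 149 ≥ 142.
Thus a = 149 disproves the claim, and no smaller a works.

a = 149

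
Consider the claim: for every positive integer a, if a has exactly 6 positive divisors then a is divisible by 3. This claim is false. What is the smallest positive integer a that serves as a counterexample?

Check each positive integer a in order until a has exactly 6 positive divisors but a is not divisible by 3.
a = 12: τ(12) = 6; 12 mod 3 = 0.
a = 18: τ(18) = 6; 18 mod 3 = 0.
a = 20: τ(20) = 6; 20 mod 3 = 2.

a = 20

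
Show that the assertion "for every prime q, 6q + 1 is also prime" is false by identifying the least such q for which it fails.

Check each prime q in order until 6q + 1 is not prime.
For q = 2, 3, 5, 7, 11, 13, 17 the conclusion holds.
q = 19: 6q + 1 = 115 = 5 × 23, not prime.
So q = 19 is the smallest counterexample.

q = 19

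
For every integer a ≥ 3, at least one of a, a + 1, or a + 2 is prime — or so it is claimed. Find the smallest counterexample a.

A counterexample is any integer a ≥ 3 such that a, a + 1, a + 2 are all composite; we check each in order.
The first 5 eligible values, up to a = 7, all satisfy the conclusion.
a = 8: 8 = 2 × 4; 9 = 3 × 3; 10 = 2 × 5 — all composite.

a = 8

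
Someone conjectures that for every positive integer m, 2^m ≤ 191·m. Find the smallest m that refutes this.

m = 12

We need the least positive integer m for which 2^m > 191·m.
The first 11 eligible values, up to m = 11, all satisfy the conclusion.
m = 12: 2^m = 4096 and 191·m = 2292, so 4096 > 2292.
Hence m = 12 is a counterexample.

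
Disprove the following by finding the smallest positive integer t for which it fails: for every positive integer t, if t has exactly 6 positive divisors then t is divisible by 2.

t = 12: τ(12) = 6; 12 mod 2 = 0.
t = 18: τ(18) = 6; 18 mod 2 = 0.
t = 20: τ(20) = 6; 20 mod 2 = 0.
t = 28: τ(28) = 6; 28 mod 2 = 0.
t = 32: τ(32) = 6; 32 mod 2 = 0.
t = 44: τ(44) = 6; 44 mod 2 = 0.
t = 45: τ(45) = 6; 45 mod 2 = 1.
Thus t = 45 disproves the claim, and no smaller t works.

t = 45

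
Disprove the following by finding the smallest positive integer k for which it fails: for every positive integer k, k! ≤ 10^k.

k = 25

For k = 1, 2, 3, 4, …, 22, 23, 24 the conclusion holds.
k = 25: k! = 15511210043330985984000000 and 10^k = 10000000000000000000000000, so 15511210043330985984000000 > 10000000000000000000000000.
Hence k = 25 is a counterexample.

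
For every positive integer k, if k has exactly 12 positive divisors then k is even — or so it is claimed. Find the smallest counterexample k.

A counterexample is any positive integer k such that k has exactly 12 positive divisors but k is odd; we check each in order.
For k = 60, 72, 84, 90, …, 294, 306, 308 the conclusion holds.
k = 315: divisors of 315: 12 divisors; 315 is odd.

k = 315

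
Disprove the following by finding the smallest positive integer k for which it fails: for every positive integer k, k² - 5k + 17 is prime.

k = 13

Check each positive integer k in order until k² - 5k + 17 is not prime.
The first 12 eligible values, up to k = 12, all satisfy the conclusion.
k = 13: k² - 5k + 17 = 121 = 11 × 11, composite.
So k = 13 is the smallest counterexample.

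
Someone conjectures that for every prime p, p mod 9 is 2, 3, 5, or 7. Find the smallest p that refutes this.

p = 13

We need the least prime p for which the claim fails.
p = 2: 2 mod 9 = 2.
p = 3: 3 mod 9 = 3.
p = 5: 5 mod 9 = 5.
p = 7: 7 mod 9 = 7.
p = 11: 11 mod 9 = 2.
p = 13: 13 mod 9 = 4 — not in {2, 3, 5, 7}.
Hence p = 13 is a counterexample.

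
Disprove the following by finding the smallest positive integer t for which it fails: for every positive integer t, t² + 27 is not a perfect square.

Check each positive integer t in order until t² + 27 is a perfect square.
t = 1: 1² + 27 = 28, not a perfect square.
t = 2: 2² + 27 = 31, not a perfect square.
t = 3: 3² + 27 = 36 = 6², a perfect square.
Hence t = 3 is a counterexample.

t = 3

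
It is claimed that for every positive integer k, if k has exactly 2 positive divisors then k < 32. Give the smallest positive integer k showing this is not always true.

k = 37

Check each positive integer k in order until k has exactly 2 positive divisors but the claim fails.
For k = 2, 3, 5, 7, …, 23, 29, 31 the conclusion holds.
k = 37: τ(37) = 2; 37 ≥ 32.
Hence k = 37 is a counterexample.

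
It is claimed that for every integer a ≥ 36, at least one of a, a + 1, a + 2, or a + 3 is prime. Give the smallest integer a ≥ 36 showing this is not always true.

For a = 36, 37, 38, 39, …, 45, 46, 47 the conclusion holds.
a = 48: 48 = 2 × 24; 49 = 7 × 7; 50 = 2 × 25; 51 = 3 × 17 — all composite.
So a = 48 is the smallest counterexample.

a = 48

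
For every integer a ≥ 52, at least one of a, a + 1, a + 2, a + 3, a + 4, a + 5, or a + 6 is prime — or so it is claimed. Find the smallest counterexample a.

a = 90

Check each integer a ≥ 52 in order until a, a + 1, a + 2, a + 3, a + 4, a + 5, a + 6 are all composite.
For a = 52, 53, 54, 55, …, 87, 88, 89 the conclusion holds.
a = 90: 90 = 2 × 45; 91 = 7 × 13; 92 = 2 × 46; 93 = 3 × 31; 94 = 2 × 47; 95 = 5 × 19; 96 = 2 × 48 — all composite.
Hence a = 90 is a counterexample.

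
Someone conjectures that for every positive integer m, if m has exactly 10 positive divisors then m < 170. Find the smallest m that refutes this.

We need the least positive integer m for which m has exactly 10 positive divisors but the claim fails.
For m = 48, 80, 112, 162 the conclusion holds.
m = 176: τ(176) = 10; 176 ≥ 170.
Thus m = 176 disproves the claim, and no smaller m works.

m = 176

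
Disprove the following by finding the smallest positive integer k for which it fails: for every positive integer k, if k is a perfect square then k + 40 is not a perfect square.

A counterexample is any positive integer k such that k is a perfect square but k + 40 is a perfect square; we check each in order.
For k = 1, 4 the conclusion holds.
k = 9: 9 = 3² and 9 + 40 = 49 = 7².

k = 9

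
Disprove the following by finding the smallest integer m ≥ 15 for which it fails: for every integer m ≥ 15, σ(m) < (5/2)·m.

The first 9 eligible values, up to m = 23, all satisfy the conclusion.
m = 24: σ(24) = 60; 60 ≥ 60.
Hence m = 24 is a counterexample.

m = 24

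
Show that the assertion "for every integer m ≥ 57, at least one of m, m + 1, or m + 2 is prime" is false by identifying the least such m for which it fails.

m = 62

For m = 57, 58, 59, 60, 61 the conclusion holds.
m = 62: 62 = 2 × 31; 63 = 3 × 21; 64 = 2 × 32 — all composite.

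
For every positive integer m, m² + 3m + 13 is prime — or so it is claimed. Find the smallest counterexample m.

m = 9

We need the least positive integer m for which m² + 3m + 13 is not prime.
For m = 1, 2, 3, 4, 5, 6, 7, 8 the conclusion holds.
m = 9: m² + 3m + 13 = 121 = 11 × 11, composite.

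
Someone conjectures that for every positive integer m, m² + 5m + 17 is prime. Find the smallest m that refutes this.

m = 8

m = 1: m² + 5m + 17 = 23, prime.
m = 2: m² + 5m + 17 = 31, prime.
m = 3: m² + 5m + 17 = 41, prime.
m = 4: m² + 5m + 17 = 53, prime.
m = 5: m² + 5m + 17 = 67, prime.
m = 6: m² + 5m + 17 = 83, prime.
m = 7: m² + 5m + 17 = 101, prime.
m = 8: m² + 5m + 17 = 121 = 11 × 11, composite.
So m = 8 is the smallest counterexample.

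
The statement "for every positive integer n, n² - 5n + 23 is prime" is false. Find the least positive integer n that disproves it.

For n = 1, 2, 3, 4, …, 16, 17, 18 the conclusion holds.
n = 19: n² - 5n + 23 = 289 = 17 × 17, composite.

n = 19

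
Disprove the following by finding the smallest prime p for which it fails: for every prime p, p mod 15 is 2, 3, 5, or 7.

The first 4 eligible values, up to p = 7, all satisfy the conclusion.
p = 11: 11 mod 15 = 11 — not in {2, 3, 5, 7}.
So p = 11 is the smallest counterexample.

p = 11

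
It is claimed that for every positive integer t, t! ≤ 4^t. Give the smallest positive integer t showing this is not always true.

t = 9

t = 1: t! = 1 and 4^t = 4, so 1 ≤ 4.
t = 2: t! = 2 and 4^t = 16, so 2 ≤ 16.
t = 3: t! = 6 and 4^t = 64, so 6 ≤ 64.
t = 4: t! = 24 and 4^t = 256, so 24 ≤ 256.
t = 5: t! = 120 and 4^t = 1024, so 120 ≤ 1024.
t = 6: t! = 720 and 4^t = 4096, so 720 ≤ 4096.
t = 7: t! = 5040 and 4^t = 16384, so 5040 ≤ 16384.
t = 8: t! = 40320 and 4^t = 65536, so 40320 ≤ 65536.
t = 9: t! = 362880 and 4^t = 262144, so 362880 > 262144.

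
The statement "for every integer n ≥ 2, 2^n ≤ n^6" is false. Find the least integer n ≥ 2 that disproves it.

We need the least integer n ≥ 2 for which 2^n > n^6.
The first 28 eligible values, up to n = 29, all satisfy the conclusion.
n = 30: 2^n = 1073741824 and n^6 = 729000000, so 1073741824 > 729000000.
So n = 30 is the smallest counterexample.

n = 30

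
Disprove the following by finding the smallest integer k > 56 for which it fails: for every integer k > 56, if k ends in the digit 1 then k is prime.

We need the least integer k > 56 for which k ends in the digit 1 but k is not prime.
k = 61: 61 ends in 1 and is prime.
k = 71: 71 ends in 1 and is prime.
k = 81: 81 ends in 1; 81 = 3 × 27, composite.

k = 81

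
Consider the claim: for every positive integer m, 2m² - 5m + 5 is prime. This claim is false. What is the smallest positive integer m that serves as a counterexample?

We need the least positive integer m for which 2m² - 5m + 5 is not prime.
m = 1: 2m² - 5m + 5 = 2, prime.
m = 2: 2m² - 5m + 5 = 3, prime.
m = 3: 2m² - 5m + 5 = 8 = 2 × 4, composite.

m = 3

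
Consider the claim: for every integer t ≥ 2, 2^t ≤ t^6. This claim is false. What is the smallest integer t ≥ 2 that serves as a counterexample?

t = 30

Check each integer t ≥ 2 in order until 2^t > t^6.
For t = 2, 3, 4, 5, …, 27, 28, 29 the conclusion holds.
t = 30: 2^t = 1073741824 and t^6 = 729000000, so 1073741824 > 729000000.
Thus t = 30 disproves the claim, and no smaller t works.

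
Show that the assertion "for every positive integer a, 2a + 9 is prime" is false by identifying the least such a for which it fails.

Check each positive integer a in order until 2a + 9 is not prime.
a = 1: 2a + 9 = 11, prime.
a = 2: 2a + 9 = 13, prime.
a = 3: 2a + 9 = 15 = 3 × 5, composite.
Hence a = 3 is a counterexample.

a = 3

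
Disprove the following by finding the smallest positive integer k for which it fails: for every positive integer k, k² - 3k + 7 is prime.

k = 6

Check each positive integer k in order until k² - 3k + 7 is not prime.
For k = 1, 2, 3, 4, 5 the conclusion holds.
k = 6: k² - 3k + 7 = 25 = 5 × 5, composite.
Hence k = 6 is a counterexample.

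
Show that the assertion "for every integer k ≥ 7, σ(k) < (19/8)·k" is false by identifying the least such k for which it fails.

We need the least integer k ≥ 7 for which the claim fails.
For k = 7, 8, 9, 10, …, 21, 22, 23 the conclusion holds.
k = 24: σ(24) = 60; 60 ≥ 57.
Thus k = 24 disproves the claim, and no smaller k works.

k = 24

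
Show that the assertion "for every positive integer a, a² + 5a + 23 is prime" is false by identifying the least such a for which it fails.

We need the least positive integer a for which a² + 5a + 23 is not prime.
For a = 1, 2, 3, 4, …, 11, 12, 13 the conclusion holds.
a = 14: a² + 5a + 23 = 289 = 17 × 17, composite.

a = 14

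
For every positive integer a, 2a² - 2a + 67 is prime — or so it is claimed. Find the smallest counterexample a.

A counterexample is any positive integer a such that 2a² - 2a + 67 is not prime; we check each in order.
a = 1: 2a² - 2a + 67 = 67, prime.
a = 2: 2a² - 2a + 67 = 71, prime.
a = 3: 2a² - 2a + 67 = 79, prime.
a = 4: 2a² - 2a + 67 = 91 = 7 × 13, composite.
Hence a = 4 is a counterexample.

a = 4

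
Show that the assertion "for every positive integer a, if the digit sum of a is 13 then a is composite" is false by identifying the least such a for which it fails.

a = 49: digit sum 13; 49 is composite.
a = 58: digit sum 13; 58 is composite.
a = 67: digit sum 13; 67 is prime, not composite.
So a = 67 is the smallest counterexample.

a = 67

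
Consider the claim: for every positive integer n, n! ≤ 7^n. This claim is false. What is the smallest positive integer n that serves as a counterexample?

n = 17

For n = 1, 2, 3, 4, …, 14, 15, 16 the conclusion holds.
n = 17: n! = 355687428096000 and 7^n = 232630513987207, so 355687428096000 > 232630513987207.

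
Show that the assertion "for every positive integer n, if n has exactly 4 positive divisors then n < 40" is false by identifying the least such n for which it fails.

A counterexample is any positive integer n such that n has exactly 4 positive divisors but the claim fails; we check each in order.
For n = 6, 8, 10, 14, …, 35, 38, 39 the conclusion holds.
n = 46: τ(46) = 4; 46 ≥ 40.
Thus n = 46 disproves the claim, and no smaller n works.

n = 46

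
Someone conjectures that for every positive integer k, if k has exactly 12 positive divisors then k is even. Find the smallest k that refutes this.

A counterexample is any positive integer k such that k has exactly 12 positive divisors but k is odd; we check each in order.
For k = 60, 72, 84, 90, …, 294, 306, 308 the conclusion holds.
k = 315: divisors of 315: 12 divisors; 315 is odd.

k = 315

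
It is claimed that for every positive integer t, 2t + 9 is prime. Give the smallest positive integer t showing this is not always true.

t = 3

A counterexample is any positive integer t such that 2t + 9 is not prime; we check each in order.
For t = 1, 2 the conclusion holds.
t = 3: 2t + 9 = 15 = 3 × 5, composite.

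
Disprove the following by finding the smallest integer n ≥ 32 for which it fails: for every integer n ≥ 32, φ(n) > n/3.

Check each integer n ≥ 32 in order until the claim fails.
The first 4 eligible values, up to n = 35, all satisfy the conclusion.
n = 36: φ(36) = 12 and 36/3 = 12, so φ(36) ≤ 36/3.

n = 36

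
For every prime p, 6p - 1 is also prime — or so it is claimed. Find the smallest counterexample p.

A counterexample is any prime p such that 6p - 1 is not prime; we check each in order.
For p = 2, 3, 5, 7 the conclusion holds.
p = 11: 6p - 1 = 65 = 5 × 13, not prime.
Thus p = 11 disproves the claim, and no smaller p works.

p = 11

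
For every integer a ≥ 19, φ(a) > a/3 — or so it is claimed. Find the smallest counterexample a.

a = 24

A counterexample is any integer a ≥ 19 such that the claim fails; we check each in order.
The first 5 eligible values, up to a = 23, all satisfy the conclusion.
a = 24: φ(24) = 8 and 24/3 = 8, so φ(24) ≤ 24/3.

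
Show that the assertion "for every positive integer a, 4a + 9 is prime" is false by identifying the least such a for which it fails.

a = 1: 4a + 9 = 13, prime.
a = 2: 4a + 9 = 17, prime.
a = 3: 4a + 9 = 21 = 3 × 7, composite.
Hence a = 3 is a counterexample.

a = 3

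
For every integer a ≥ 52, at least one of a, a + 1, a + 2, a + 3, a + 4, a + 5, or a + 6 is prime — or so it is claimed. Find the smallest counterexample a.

a = 90

A counterexample is any integer a ≥ 52 such that a, a + 1, a + 2, a + 3, a + 4, a + 5, a + 6 are all composite; we check each in order.
For a = 52, 53, 54, 55, …, 87, 88, 89 the conclusion holds.
a = 90: 90 = 2 × 45; 91 = 7 × 13; 92 = 2 × 46; 93 = 3 × 31; 94 = 2 × 47; 95 = 5 × 19; 96 = 2 × 48 — all composite.
Thus a = 90 disproves the claim, and no smaller a works.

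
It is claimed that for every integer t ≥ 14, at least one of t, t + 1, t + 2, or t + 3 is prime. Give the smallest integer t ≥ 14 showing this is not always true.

t = 24

A counterexample is any integer t ≥ 14 such that t, t + 1, t + 2, t + 3 are all composite; we check each in order.
For t = 14, 15, 16, 17, 18, 19, 20, 21, 22, 23 the conclusion holds.
t = 24: 24 = 2 × 12; 25 = 5 × 5; 26 = 2 × 13; 27 = 3 × 9 — all composite.
So t = 24 is the smallest counterexample.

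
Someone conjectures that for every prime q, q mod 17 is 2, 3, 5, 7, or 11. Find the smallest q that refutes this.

q = 13

Check each prime q in order until the claim fails.
q = 2: 2 mod 17 = 2.
q = 3: 3 mod 17 = 3.
q = 5: 5 mod 17 = 5.
q = 7: 7 mod 17 = 7.
q = 11: 11 mod 17 = 11.
q = 13: 13 mod 17 = 13 — not in {2, 3, 5, 7, 11}.
Hence q = 13 is a counterexample.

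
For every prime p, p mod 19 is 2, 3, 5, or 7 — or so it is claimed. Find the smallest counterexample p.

p = 2: 2 mod 19 = 2.
p = 3: 3 mod 19 = 3.
p = 5: 5 mod 19 = 5.
p = 7: 7 mod 19 = 7.
p = 11: 11 mod 19 = 11 — not in {2, 3, 5, 7}.
Thus p = 11 disproves the claim, and no smaller p works.

p = 11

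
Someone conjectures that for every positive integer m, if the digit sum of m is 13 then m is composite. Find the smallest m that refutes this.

m = 67

For m = 49, 58 the conclusion holds.
m = 67: digit sum 13; 67 is prime, not composite.
Thus m = 67 disproves the claim, and no smaller m works.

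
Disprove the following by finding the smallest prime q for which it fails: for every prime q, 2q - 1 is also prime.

q = 5

Check each prime q in order until 2q - 1 is not prime.
q = 2: 2q - 1 = 3, prime.
q = 3: 2q - 1 = 5, prime.
q = 5: 2q - 1 = 9 = 3 × 3, not prime.
So q = 5 is the smallest counterexample.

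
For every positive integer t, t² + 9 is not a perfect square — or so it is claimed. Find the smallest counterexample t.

We need the least positive integer t for which t² + 9 is a perfect square.
For t = 1, 2, 3 the conclusion holds.
t = 4: 4² + 9 = 25 = 5², a perfect square.
So t = 4 is the smallest counterexample.

t = 4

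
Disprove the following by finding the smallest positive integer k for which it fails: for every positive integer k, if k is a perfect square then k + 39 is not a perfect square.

k = 25

For k = 1, 4, 9, 16 the conclusion holds.
k = 25: 25 = 5² and 25 + 39 = 64 = 8².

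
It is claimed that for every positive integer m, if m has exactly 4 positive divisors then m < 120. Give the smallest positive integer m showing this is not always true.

m = 122

We need the least positive integer m for which m has exactly 4 positive divisors but the claim fails.
For m = 6, 8, 10, 14, …, 115, 118, 119 the conclusion holds.
m = 122: τ(122) = 4; 122 ≥ 120.
Thus m = 122 disproves the claim, and no smaller m works.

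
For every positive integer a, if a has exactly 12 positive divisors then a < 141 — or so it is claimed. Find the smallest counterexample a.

We need the least positive integer a for which a has exactly 12 positive divisors but the claim fails.
The first 9 eligible values, up to a = 140, all satisfy the conclusion.
a = 150: τ(150) = 12; 150 ≥ 141.

a = 150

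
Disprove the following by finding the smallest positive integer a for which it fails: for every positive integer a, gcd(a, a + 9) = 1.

a = 3

We need the least positive integer a for which gcd(a, a + 9) > 1.
a = 1: gcd(1, 10) = 1.
a = 2: gcd(2, 11) = 1.
a = 3: gcd(3, 12) = 3.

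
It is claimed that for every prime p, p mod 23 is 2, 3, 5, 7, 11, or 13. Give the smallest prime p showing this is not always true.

p = 17

A counterexample is any prime p such that the claim fails; we check each in order.
For p = 2, 3, 5, 7, 11, 13 the conclusion holds.
p = 17: 17 mod 23 = 17 — not in {2, 3, 5, 7, 11, 13}.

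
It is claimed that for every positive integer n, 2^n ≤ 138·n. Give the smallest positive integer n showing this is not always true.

n = 11

We need the least positive integer n for which 2^n > 138·n.
The first 10 eligible values, up to n = 10, all satisfy the conclusion.
n = 11: 2^n = 2048 and 138·n = 1518, so 2048 > 1518.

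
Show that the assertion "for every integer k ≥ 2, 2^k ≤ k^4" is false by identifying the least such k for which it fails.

k = 17

We need the least integer k ≥ 2 for which 2^k > k^4.
For k = 2, 3, 4, 5, …, 14, 15, 16 the conclusion holds.
k = 17: 2^k = 131072 and k^4 = 83521, so 131072 > 83521.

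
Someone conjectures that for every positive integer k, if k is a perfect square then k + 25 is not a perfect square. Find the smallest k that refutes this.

Check each positive integer k in order until k is a perfect square but k + 25 is a perfect square.
The first 11 eligible values, up to k = 121, all satisfy the conclusion.
k = 144: 144 = 12² and 144 + 25 = 169 = 13².
Hence k = 144 is a counterexample.

k = 144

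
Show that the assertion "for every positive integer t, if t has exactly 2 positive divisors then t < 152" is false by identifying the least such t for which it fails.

Check each positive integer t in order until t has exactly 2 positive divisors but the claim fails.
For t = 2, 3, 5, 7, …, 139, 149, 151 the conclusion holds.
t = 157: τ(157) = 2; 157 ≥ 152.

t = 157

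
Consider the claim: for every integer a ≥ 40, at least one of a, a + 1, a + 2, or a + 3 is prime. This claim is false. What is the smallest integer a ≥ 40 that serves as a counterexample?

a = 48

a = 40: 41 is prime.
a = 41: 41 is prime.
a = 42: 43 is prime.
a = 43: 43 is prime.
a = 44: 47 is prime.
a = 45: 47 is prime.
a = 46: 47 is prime.
a = 47: 47 is prime.
a = 48: 48 = 2 × 24; 49 = 7 × 7; 50 = 2 × 25; 51 = 3 × 17 — all composite.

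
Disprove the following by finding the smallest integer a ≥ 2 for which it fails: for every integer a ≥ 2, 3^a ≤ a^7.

Check each integer a ≥ 2 in order until 3^a > a^7.
The first 17 eligible values, up to a = 18, all satisfy the conclusion.
a = 19: 3^a = 1162261467 and a^7 = 893871739, so 1162261467 > 893871739.

a = 19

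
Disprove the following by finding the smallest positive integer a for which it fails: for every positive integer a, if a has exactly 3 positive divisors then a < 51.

We need the least positive integer a for which a has exactly 3 positive divisors but the claim fails.
The first 4 eligible values, up to a = 49, all satisfy the conclusion.
a = 121: τ(121) = 3; 121 ≥ 51.

a = 121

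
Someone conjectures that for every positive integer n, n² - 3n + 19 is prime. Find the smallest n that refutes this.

A counterexample is any positive integer n such that n² - 3n + 19 is not prime; we check each in order.
The first 17 eligible values, up to n = 17, all satisfy the conclusion.
n = 18: n² - 3n + 19 = 289 = 17 × 17, composite.
So n = 18 is the smallest counterexample.

n = 18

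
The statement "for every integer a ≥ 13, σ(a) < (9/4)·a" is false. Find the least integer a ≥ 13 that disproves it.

a = 24

For a = 13, 14, 15, 16, …, 21, 22, 23 the conclusion holds.
a = 24: σ(24) = 60; 60 ≥ 54.
Thus a = 24 disproves the claim, and no smaller a works.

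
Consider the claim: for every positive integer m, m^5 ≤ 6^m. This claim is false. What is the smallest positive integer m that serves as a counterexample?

m = 3

For m = 1, 2 the conclusion holds.
m = 3: m^5 = 243 and 6^m = 216, so 243 > 216.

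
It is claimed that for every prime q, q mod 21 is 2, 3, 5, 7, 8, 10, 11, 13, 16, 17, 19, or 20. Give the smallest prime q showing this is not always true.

For q = 2, 3, 5, 7, …, 31, 37, 41 the conclusion holds.
q = 43: 43 mod 21 = 1 — not in {2, 3, 5, 7, 8, 10, 11, 13, 16, 17, 19, 20}.

q = 43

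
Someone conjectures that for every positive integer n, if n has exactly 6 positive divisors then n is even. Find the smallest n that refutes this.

n = 45

Check each positive integer n in order until n has exactly 6 positive divisors but n is odd.
The first 6 eligible values, up to n = 44, all satisfy the conclusion.
n = 45: divisors of 45: 1, 3, 5, 9, 15, 45; 45 is odd.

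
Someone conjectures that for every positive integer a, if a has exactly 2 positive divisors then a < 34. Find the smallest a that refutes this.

a = 37

The first 11 eligible values, up to a = 31, all satisfy the conclusion.
a = 37: τ(37) = 2; 37 ≥ 34.
Hence a = 37 is a counterexample.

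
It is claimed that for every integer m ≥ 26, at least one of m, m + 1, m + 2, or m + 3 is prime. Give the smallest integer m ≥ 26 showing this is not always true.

Check each integer m ≥ 26 in order until m, m + 1, m + 2, m + 3 are all composite.
For m = 26, 27, 28, 29, 30, 31 the conclusion holds.
m = 32: 32 = 2 × 16; 33 = 3 × 11; 34 = 2 × 17; 35 = 5 × 7 — all composite.

m = 32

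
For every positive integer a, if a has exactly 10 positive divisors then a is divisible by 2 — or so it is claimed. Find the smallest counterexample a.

a = 405

For a = 48, 80, 112, 162, 176, 208, 272, 304, 368 the conclusion holds.
a = 405: τ(405) = 10; 405 mod 2 = 1.
Hence a = 405 is a counterexample.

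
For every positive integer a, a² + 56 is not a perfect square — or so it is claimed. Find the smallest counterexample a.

We need the least positive integer a for which a² + 56 is a perfect square.
The first 4 eligible values, up to a = 4, all satisfy the conclusion.
a = 5: 5² + 56 = 81 = 9², a perfect square.
Hence a = 5 is a counterexample.

a = 5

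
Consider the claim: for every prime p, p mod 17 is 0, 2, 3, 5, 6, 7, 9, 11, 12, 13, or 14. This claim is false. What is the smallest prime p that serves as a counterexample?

A counterexample is any prime p such that the claim fails; we check each in order.
The first 16 eligible values, up to p = 53, all satisfy the conclusion.
p = 59: 59 mod 17 = 8 — not in {0, 2, 3, 5, 6, 7, 9, 11, 12, 13, 14}.
Hence p = 59 is a counterexample.

p = 59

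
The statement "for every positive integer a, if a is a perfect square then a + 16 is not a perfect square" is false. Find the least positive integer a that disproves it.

a = 9

Check each positive integer a in order until a is a perfect square but a + 16 is a perfect square.
For a = 1, 4 the conclusion holds.
a = 9: 9 = 3² and 9 + 16 = 25 = 5².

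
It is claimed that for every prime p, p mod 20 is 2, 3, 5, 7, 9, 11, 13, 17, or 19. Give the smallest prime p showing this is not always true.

p = 41

A counterexample is any prime p such that the claim fails; we check each in order.
The first 12 eligible values, up to p = 37, all satisfy the conclusion.
p = 41: 41 mod 20 = 1 — not in {2, 3, 5, 7, 9, 11, 13, 17, 19}.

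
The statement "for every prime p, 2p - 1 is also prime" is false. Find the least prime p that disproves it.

p = 5

A counterexample is any prime p such that 2p - 1 is not prime; we check each in order.
For p = 2, 3 the conclusion holds.
p = 5: 2p - 1 = 9 = 3 × 3, not prime.
Hence p = 5 is a counterexample.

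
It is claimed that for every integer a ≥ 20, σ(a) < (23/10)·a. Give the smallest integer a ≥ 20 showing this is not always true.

a = 24

The first 4 eligible values, up to a = 23, all satisfy the conclusion.
a = 24: σ(24) = 60; 60 ≥ 276/5.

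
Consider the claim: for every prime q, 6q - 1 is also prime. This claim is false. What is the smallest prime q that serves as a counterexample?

q = 11

Check each prime q in order until 6q - 1 is not prime.
q = 2: 6q - 1 = 11, prime.
q = 3: 6q - 1 = 17, prime.
q = 5: 6q - 1 = 29, prime.
q = 7: 6q - 1 = 41, prime.
q = 11: 6q - 1 = 65 = 5 × 13, not prime.
Hence q = 11 is a counterexample.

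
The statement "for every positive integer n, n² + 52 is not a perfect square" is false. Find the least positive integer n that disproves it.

n = 12

Check each positive integer n in order until n² + 52 is a perfect square.
For n = 1, 2, 3, 4, …, 9, 10, 11 the conclusion holds.
n = 12: 12² + 52 = 196 = 14², a perfect square.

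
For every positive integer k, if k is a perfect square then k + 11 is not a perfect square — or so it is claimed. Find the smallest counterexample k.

k = 25

A counterexample is any positive integer k such that k is a perfect square but k + 11 is a perfect square; we check each in order.
The first 4 eligible values, up to k = 16, all satisfy the conclusion.
k = 25: 25 = 5² and 25 + 11 = 36 = 6².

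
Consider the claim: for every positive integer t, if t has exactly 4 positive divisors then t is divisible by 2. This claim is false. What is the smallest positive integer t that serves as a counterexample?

We need the least positive integer t for which t has exactly 4 positive divisors but t is not divisible by 2.
For t = 6, 8, 10, 14 the conclusion holds.
t = 15: τ(15) = 4; 15 mod 2 = 1.
Thus t = 15 disproves the claim, and no smaller t works.

t = 15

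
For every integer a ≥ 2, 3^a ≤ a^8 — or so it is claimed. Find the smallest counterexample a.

A counterexample is any integer a ≥ 2 such that 3^a > a^8; we check each in order.
For a = 2, 3, 4, 5, …, 20, 21, 22 the conclusion holds.
a = 23: 3^a = 94143178827 and a^8 = 78310985281, so 94143178827 > 78310985281.
So a = 23 is the smallest counterexample.

a = 23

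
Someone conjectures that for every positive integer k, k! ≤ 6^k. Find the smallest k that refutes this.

We need the least positive integer k for which k! > 6^k.
For k = 1, 2, 3, 4, …, 11, 12, 13 the conclusion holds.
k = 14: k! = 87178291200 and 6^k = 78364164096, so 87178291200 > 78364164096.

k = 14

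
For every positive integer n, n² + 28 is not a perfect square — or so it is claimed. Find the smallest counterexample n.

A counterexample is any positive integer n such that n² + 28 is a perfect square; we check each in order.
n = 1: 1² + 28 = 29, not a perfect square.
n = 2: 2² + 28 = 32, not a perfect square.
n = 3: 3² + 28 = 37, not a perfect square.
n = 4: 4² + 28 = 44, not a perfect square.
n = 5: 5² + 28 = 53, not a perfect square.
n = 6: 6² + 28 = 64 = 8², a perfect square.
Thus n = 6 disproves the claim, and no smaller n works.

n = 6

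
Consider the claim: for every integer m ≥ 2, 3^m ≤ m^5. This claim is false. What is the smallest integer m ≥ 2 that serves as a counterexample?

m = 11

For m = 2, 3, 4, 5, 6, 7, 8, 9, 10 the conclusion holds.
m = 11: 3^m = 177147 and m^5 = 161051, so 177147 > 161051.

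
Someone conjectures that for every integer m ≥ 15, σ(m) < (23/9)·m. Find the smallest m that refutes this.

We need the least integer m ≥ 15 for which the claim fails.
The first 33 eligible values, up to m = 47, all satisfy the conclusion.
m = 48: σ(48) = 124; 124 ≥ 368/3.
So m = 48 is the smallest counterexample.

m = 48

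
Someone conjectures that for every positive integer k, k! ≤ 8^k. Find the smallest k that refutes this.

k = 20

A counterexample is any positive integer k such that k! > 8^k; we check each in order.
The first 19 eligible values, up to k = 19, all satisfy the conclusion.
k = 20: k! = 2432902008176640000 and 8^k = 1152921504606846976, so 2432902008176640000 > 1152921504606846976.
Hence k = 20 is a counterexample.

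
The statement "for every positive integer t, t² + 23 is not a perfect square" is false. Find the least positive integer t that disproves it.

Check each positive integer t in order until t² + 23 is a perfect square.
For t = 1, 2, 3, 4, 5, 6, 7, 8, 9, 10 the conclusion holds.
t = 11: 11² + 23 = 144 = 12², a perfect square.
So t = 11 is the smallest counterexample.

t = 11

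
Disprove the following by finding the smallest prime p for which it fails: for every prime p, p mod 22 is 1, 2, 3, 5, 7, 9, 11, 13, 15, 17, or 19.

A counterexample is any prime p such that the claim fails; we check each in order.
For p = 2, 3, 5, 7, …, 31, 37, 41 the conclusion holds.
p = 43: 43 mod 22 = 21 — not in {1, 2, 3, 5, 7, 9, 11, 13, 15, 17, 19}.
Thus p = 43 disproves the claim, and no smaller p works.

p = 43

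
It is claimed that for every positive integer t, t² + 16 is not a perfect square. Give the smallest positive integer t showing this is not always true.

For t = 1, 2 the conclusion holds.
t = 3: 3² + 16 = 25 = 5², a perfect square.
Thus t = 3 disproves the claim, and no smaller t works.

t = 3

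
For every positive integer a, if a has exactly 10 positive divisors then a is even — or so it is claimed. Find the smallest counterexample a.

a = 405

We need the least positive integer a for which a has exactly 10 positive divisors but a is odd.
The first 9 eligible values, up to a = 368, all satisfy the conclusion.
a = 405: divisors of 405: 10 divisors; 405 is odd.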